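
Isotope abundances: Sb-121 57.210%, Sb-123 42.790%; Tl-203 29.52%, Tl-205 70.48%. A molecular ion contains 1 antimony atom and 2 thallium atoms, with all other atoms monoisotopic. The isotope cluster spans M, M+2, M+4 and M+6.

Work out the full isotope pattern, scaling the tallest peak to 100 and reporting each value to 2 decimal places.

10.79 : 59.57 : 100.00 : 45.98

Antimony pattern (n=1): 0.5721 : 0.4279
Thallium pattern (n=2): 0.08714304 : 0.41611392 : 0.49674304
Convolve the two distributions (both contribute in 2-u steps):
  M: 0.5721×0.08714304 = 0.049855
  M+2: 0.5721×0.41611392 + 0.4279×0.08714304 = 0.275347
  M+4: 0.5721×0.49674304 + 0.4279×0.41611392 = 0.462242
  M+6: 0.4279×0.49674304 = 0.212556
Scale to base peak (0.462242) = 100: 10.79 : 59.57 : 100.00 : 45.98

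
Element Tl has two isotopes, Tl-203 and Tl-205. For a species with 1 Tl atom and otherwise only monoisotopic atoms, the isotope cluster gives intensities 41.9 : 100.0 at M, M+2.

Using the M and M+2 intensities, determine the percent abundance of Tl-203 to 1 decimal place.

If p is the fraction of Tl that is Tl-203, then I(M+2)/I(M) = [C(1,1)·p^0·(1−p)] / p^1 = 1·(1−p)/p = 100.0/41.9 = 2.3866
(1−p)/p = 2.3866/1 = 2.3866  ⇒  p = 1/(1 + 2.3866) = 0.2953
Tl-203: 29.5%, Tl-205: 70.5%.

29.5%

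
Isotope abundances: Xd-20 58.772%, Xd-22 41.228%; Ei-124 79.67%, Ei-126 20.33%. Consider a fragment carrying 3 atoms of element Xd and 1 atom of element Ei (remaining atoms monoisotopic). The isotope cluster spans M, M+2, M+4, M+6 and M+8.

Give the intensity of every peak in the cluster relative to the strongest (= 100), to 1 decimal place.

Element Xd pattern (n=3): 0.20300719 : 0.42722284 : 0.29969277 : 0.07007721
Element Ei pattern (n=1): 0.7967 : 0.2033
Convolve the two distributions (both contribute in 2-u steps):
  M: 0.20300719×0.7967 = 0.161736
  M+2: 0.20300719×0.2033 + 0.42722284×0.7967 = 0.381640
  M+4: 0.42722284×0.2033 + 0.29969277×0.7967 = 0.325620
  M+6: 0.29969277×0.2033 + 0.07007721×0.7967 = 0.116758
  M+8: 0.07007721×0.2033 = 0.014247
Scale to base peak (0.381640) = 100: 42.4 : 100.0 : 85.3 : 30.6 : 3.7

42.4 : 100.0 : 85.3 : 30.6 : 3.7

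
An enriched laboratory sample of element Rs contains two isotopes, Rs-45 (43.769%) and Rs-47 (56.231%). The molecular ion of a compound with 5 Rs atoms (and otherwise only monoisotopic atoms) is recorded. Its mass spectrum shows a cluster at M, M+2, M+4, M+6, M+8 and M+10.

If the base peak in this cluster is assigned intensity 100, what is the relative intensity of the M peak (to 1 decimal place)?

4.7

Term probabilities: M 0.0161, M+2 0.1032, M+4 0.2651, M+6 0.3406, M+8 0.2188, M+10 0.0562. Base peak = M+6.
P(M+6) = C(5,3) × 0.43769^2 × 0.56231^3 = 10 × 0.19157254 × 0.17779822 = 0.340613 (base)
P(M) = C(5,0) × 0.43769^5 × 0.56231^0 = 1 × 0.01606324 × 1.0000 = 0.016063
Relative intensity = 0.016063 / 0.340613 × 100 = 4.7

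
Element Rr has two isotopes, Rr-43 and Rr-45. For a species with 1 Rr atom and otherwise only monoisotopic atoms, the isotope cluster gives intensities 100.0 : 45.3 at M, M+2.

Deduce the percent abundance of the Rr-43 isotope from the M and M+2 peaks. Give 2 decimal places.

If p is the fraction of Rr that is Rr-43, then I(M+2)/I(M) = [C(1,1)·p^0·(1−p)] / p^1 = 1·(1−p)/p = 45.3/100.0 = 0.4530
(1−p)/p = 0.4530/1 = 0.4530  ⇒  p = 1/(1 + 0.4530) = 0.6882
Rr-43: 68.82%, Rr-45: 31.18%.

68.82%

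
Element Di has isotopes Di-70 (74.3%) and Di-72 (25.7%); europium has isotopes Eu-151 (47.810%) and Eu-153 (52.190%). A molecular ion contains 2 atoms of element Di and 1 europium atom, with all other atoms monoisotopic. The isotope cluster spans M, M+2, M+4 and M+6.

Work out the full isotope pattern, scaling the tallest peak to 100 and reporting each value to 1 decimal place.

56.1 : 100.0 : 49.1 : 7.3

Element Di pattern (n=2): 0.552049 : 0.381902 : 0.066049
Europium pattern (n=1): 0.4781 : 0.5219
Convolve the two distributions (both contribute in 2-u steps):
  M: 0.552049×0.4781 = 0.263935
  M+2: 0.552049×0.5219 + 0.381902×0.4781 = 0.470702
  M+4: 0.381902×0.5219 + 0.066049×0.4781 = 0.230893
  M+6: 0.066049×0.5219 = 0.034471
Scale to base peak (0.470702) = 100: 56.1 : 100.0 : 49.1 : 7.3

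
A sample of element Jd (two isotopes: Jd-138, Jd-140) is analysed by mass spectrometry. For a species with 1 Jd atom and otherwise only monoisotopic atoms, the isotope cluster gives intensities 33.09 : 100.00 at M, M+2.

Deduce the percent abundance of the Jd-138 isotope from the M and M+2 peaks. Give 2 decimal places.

24.86%

Let p = fractional abundance of Jd-138. I(M+2)/I(M) = [C(1,1)·p^0·(1−p)] / p^1 = 1·(1−p)/p = 100.00/33.09 = 3.0221
(1−p)/p = 3.0221/1 = 3.0221  ⇒  p = 1/(1 + 3.0221) = 0.2486
Jd-138: 24.86%, Jd-140: 75.14%.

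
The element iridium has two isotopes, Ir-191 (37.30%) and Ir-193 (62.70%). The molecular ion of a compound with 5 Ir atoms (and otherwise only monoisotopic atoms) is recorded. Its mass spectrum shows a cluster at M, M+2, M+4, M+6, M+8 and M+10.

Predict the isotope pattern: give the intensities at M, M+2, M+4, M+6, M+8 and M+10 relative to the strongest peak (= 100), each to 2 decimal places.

Each Ir atom is independently Ir-191 (p = 0.3730) or Ir-193 (q = 0.6270); the cluster is the binomial expansion (p + q)^5.
P(M) = 0.3730^5 = 0.007220
P(M+2) = 5 × 0.3730^4 × 0.6270^1 = 0.060684
P(M+4) = 10 × 0.3730^3 × 0.6270^2 = 0.204015
P(M+6) = 10 × 0.3730^2 × 0.6270^3 = 0.342942
P(M+8) = 5 × 0.3730^1 × 0.6270^4 = 0.288237
P(M+10) = 0.6270^5 = 0.096903
The M+6 peak is largest (0.342942); scaling to 100 gives 2.11 : 17.70 : 59.49 : 100.00 : 84.05 : 28.26.

2.11 : 17.70 : 59.49 : 100.00 : 84.05 : 28.26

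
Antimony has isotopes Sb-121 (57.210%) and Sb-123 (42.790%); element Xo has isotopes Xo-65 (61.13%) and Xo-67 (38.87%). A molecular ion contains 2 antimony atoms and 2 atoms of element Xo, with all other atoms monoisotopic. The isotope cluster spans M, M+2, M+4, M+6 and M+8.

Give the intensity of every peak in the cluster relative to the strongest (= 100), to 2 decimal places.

Antimony pattern (n=2): 0.32729841 : 0.48960318 : 0.18309841
Element Xo pattern (n=2): 0.37368769 : 0.47522462 : 0.15108769
Convolve the two distributions (both contribute in 2-u steps):
  M: 0.32729841×0.37368769 = 0.122307
  M+2: 0.32729841×0.47522462 + 0.48960318×0.37368769 = 0.338499
  M+4: 0.32729841×0.15108769 + 0.48960318×0.47522462 + 0.18309841×0.37368769 = 0.350544
  M+6: 0.48960318×0.15108769 + 0.18309841×0.47522462 = 0.160986
  M+8: 0.18309841×0.15108769 = 0.027664
Scale to base peak (0.350544) = 100: 34.89 : 96.56 : 100.00 : 45.92 : 7.89

34.89 : 96.56 : 100.00 : 45.92 : 7.89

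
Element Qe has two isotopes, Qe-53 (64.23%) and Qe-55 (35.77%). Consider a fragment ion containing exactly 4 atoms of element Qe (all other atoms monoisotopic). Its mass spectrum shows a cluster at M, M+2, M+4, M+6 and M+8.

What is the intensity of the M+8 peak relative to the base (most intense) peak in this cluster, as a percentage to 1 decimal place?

4.3%

Binomial terms of (0.6423 + 0.3577)^4: M 0.1702, M+2 0.3791, M+4 0.3167, M+6 0.1176, M+8 0.0164 → M+2 is the base peak.
P(M+2) = C(4,1) × 0.6423^3 × 0.3577^1 = 4 × 0.26498041 × 0.3577 = 0.379134 (base)
P(M+8) = C(4,4) × 0.6423^0 × 0.3577^4 = 1 × 1.0000 × 0.01637102 = 0.016371
Relative intensity = 0.016371 / 0.379134 × 100 = 4.3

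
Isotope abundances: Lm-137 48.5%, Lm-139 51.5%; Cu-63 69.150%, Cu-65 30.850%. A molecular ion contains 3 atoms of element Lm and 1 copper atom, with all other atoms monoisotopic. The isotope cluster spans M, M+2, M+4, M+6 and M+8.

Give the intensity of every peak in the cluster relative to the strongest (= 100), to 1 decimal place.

20.8 : 75.6 : 100.0 : 56.3 : 11.1

Element Lm pattern (n=3): 0.11408412 : 0.36342262 : 0.38590238 : 0.13659088
Copper pattern (n=1): 0.6915 : 0.3085
Convolve the two distributions (both contribute in 2-u steps):
  M: 0.11408412×0.6915 = 0.078889
  M+2: 0.11408412×0.3085 + 0.36342262×0.6915 = 0.286502
  M+4: 0.36342262×0.3085 + 0.38590238×0.6915 = 0.378967
  M+6: 0.38590238×0.3085 + 0.13659088×0.6915 = 0.213503
  M+8: 0.13659088×0.3085 = 0.042138
Scale to base peak (0.378967) = 100: 20.8 : 75.6 : 100.0 : 56.3 : 11.1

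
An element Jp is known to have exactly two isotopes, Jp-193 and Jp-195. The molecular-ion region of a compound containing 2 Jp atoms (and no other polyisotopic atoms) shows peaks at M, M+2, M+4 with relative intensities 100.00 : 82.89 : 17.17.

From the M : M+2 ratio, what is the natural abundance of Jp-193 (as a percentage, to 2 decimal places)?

Let p = fractional abundance of Jp-193. I(M+2)/I(M) = [C(2,1)·p^1·(1−p)] / p^2 = 2·(1−p)/p = 82.89/100.00 = 0.8289
(1−p)/p = 0.8289/2 = 0.4144  ⇒  p = 1/(1 + 0.4144) = 0.7070
Jp-193: 70.70%, Jp-195: 29.30%.

70.70%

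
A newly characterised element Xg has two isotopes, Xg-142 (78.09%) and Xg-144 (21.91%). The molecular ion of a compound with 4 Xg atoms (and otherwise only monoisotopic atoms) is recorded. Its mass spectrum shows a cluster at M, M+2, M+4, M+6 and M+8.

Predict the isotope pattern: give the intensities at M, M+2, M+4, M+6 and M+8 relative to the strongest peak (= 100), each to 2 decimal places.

89.10 : 100.00 : 42.09 : 7.87 : 0.55

Expanding (0.7809 + 0.2191)^4:
P(M) = 0.7809^4 = 0.371862
P(M+2) = 4 × 0.7809^3 × 0.2191^1 = 0.417339
P(M+4) = 6 × 0.7809^2 × 0.2191^2 = 0.175641
P(M+6) = 4 × 0.7809^1 × 0.2191^3 = 0.032854
P(M+8) = 0.2191^4 = 0.002304
The M+2 peak is largest (0.417339); scaling to 100 gives 89.10 : 100.00 : 42.09 : 7.87 : 0.55.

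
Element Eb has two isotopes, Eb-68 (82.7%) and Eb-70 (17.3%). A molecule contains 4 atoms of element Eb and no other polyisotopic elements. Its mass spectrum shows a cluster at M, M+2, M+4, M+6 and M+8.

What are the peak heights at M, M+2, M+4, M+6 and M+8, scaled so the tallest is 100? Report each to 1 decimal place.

Expanding (0.827 + 0.173)^4:
P(M) = 0.827^4 = 0.467759
P(M+2) = 4 × 0.827^3 × 0.173^1 = 0.391402
P(M+4) = 6 × 0.827^2 × 0.173^2 = 0.122816
P(M+6) = 4 × 0.827^1 × 0.173^3 = 0.017128
P(M+8) = 0.173^4 = 0.000896
The M peak is largest (0.467759); scaling to 100 gives 100.0 : 83.7 : 26.3 : 3.7 : 0.2.

100.0 : 83.7 : 26.3 : 3.7 : 0.2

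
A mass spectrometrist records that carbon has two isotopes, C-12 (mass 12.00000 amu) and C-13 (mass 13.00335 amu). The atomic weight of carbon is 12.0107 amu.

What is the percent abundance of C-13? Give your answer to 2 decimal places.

1.07%

Writing the weighted mean with unknown fraction x of C-12:
12.00000·x + 13.00335·(1 − x) = 12.0107
(12.00000 − 13.00335)·x = 12.0107 − 13.00335
x = -0.99265 / -1.00335 = 0.98934 → 98.93% C-12, 1.07% C-13.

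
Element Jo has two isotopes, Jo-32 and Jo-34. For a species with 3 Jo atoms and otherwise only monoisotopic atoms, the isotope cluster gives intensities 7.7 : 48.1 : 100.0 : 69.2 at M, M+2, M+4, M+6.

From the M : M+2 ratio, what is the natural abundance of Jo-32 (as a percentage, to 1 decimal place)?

If p is the fraction of Jo that is Jo-32, then I(M+2)/I(M) = [C(3,1)·p^2·(1−p)] / p^3 = 3·(1−p)/p = 48.1/7.7 = 6.2468
(1−p)/p = 6.2468/3 = 2.0823  ⇒  p = 1/(1 + 2.0823) = 0.3244
Jo-32: 32.4%, Jo-34: 67.6%.

32.4%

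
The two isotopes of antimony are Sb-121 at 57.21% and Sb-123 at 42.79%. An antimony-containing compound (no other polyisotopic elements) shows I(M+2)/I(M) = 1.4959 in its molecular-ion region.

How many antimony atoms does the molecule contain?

2

The M+2/M ratio from n Sb atoms is n · q/p = n · 0.4279/0.5721.
n = 1.4959 × 0.5721/0.4279 = 2.00 ≈ 2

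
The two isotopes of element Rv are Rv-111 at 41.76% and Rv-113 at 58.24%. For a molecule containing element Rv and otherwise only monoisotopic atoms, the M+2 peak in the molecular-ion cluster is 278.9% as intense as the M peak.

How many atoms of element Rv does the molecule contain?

For n independent Rv atoms, I(M+2)/I(M) = n · (abundance Rv-113) / (abundance Rv-111) = n · 0.5824/0.4176.
n = 2.789 × 0.4176/0.5824 = 2.00 ≈ 2

2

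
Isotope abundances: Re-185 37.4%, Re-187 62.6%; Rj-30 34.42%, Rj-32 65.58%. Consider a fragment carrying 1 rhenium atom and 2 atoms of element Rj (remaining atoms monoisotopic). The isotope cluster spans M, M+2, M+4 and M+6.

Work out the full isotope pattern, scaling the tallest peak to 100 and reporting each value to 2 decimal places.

9.99 : 54.80 : 100.00 : 60.71

Rhenium pattern (n=1): 0.3740 : 0.6260
Element Rj pattern (n=2): 0.11847364 : 0.45145272 : 0.43007364
Convolve the two distributions (both contribute in 2-u steps):
  M: 0.3740×0.11847364 = 0.044309
  M+2: 0.3740×0.45145272 + 0.6260×0.11847364 = 0.243008
  M+4: 0.3740×0.43007364 + 0.6260×0.45145272 = 0.443457
  M+6: 0.6260×0.43007364 = 0.269226
Scale to base peak (0.443457) = 100: 9.99 : 54.80 : 100.00 : 60.71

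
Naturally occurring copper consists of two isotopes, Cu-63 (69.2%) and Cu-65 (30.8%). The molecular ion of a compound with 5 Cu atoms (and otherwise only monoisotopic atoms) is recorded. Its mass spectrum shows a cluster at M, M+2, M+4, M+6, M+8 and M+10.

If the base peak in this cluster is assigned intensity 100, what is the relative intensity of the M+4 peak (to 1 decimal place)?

89.0

Binomial terms of (0.692 + 0.308)^5: M 0.1587, M+2 0.3531, M+4 0.3144, M+6 0.1399, M+8 0.0311, M+10 0.0028 → M+2 is the base peak.
P(M+2) = C(5,1) × 0.692^4 × 0.308^1 = 5 × 0.22931073 × 0.3080 = 0.353139 (base)
P(M+4) = C(5,2) × 0.692^3 × 0.308^2 = 10 × 0.33137389 × 0.094864 = 0.314355
Relative intensity = 0.314355 / 0.353139 × 100 = 89.0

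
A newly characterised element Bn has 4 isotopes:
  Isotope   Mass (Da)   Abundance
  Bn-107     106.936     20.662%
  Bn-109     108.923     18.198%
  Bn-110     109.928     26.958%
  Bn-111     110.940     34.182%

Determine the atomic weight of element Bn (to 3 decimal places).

The abundance-weighted mean is 0.20662 × 106.936 + 0.18198 × 108.923 + 0.26958 × 109.928 + 0.34182 × 110.940
= 22.0951 + 19.8218 + 29.6344 + 37.9215 = 109.4728 Da

109.473 Da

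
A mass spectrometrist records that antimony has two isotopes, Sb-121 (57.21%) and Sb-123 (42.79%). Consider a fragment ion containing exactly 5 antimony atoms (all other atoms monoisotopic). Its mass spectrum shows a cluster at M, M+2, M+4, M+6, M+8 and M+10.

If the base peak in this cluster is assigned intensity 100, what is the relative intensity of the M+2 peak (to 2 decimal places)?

(0.5721 + 0.4279)^5 gives M 0.0613, M+2 0.2292, M+4 0.3428, M+6 0.2564, M+8 0.0959, M+10 0.0143; the largest is M+4.
P(M+4) = C(5,2) × 0.5721^3 × 0.4279^2 = 10 × 0.18724742 × 0.18309841 = 0.342847 (base)
P(M+2) = C(5,1) × 0.5721^4 × 0.4279^1 = 5 × 0.10712425 × 0.4279 = 0.229192
Relative intensity = 0.229192 / 0.342847 × 100 = 66.85

66.85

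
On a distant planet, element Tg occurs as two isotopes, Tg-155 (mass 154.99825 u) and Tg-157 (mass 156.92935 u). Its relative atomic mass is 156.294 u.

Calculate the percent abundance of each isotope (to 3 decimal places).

Let x be the fractional abundance of Tg-155; then Tg-157 has abundance 1 − x.
154.99825·x + 156.92935·(1 − x) = 156.294
(154.99825 − 156.92935)·x = 156.294 − 156.92935
x = -0.63535 / -1.93110 = 0.32901 → 32.901% Tg-155, 67.099% Tg-157.

Tg-155: 32.901%, Tg-157: 67.099%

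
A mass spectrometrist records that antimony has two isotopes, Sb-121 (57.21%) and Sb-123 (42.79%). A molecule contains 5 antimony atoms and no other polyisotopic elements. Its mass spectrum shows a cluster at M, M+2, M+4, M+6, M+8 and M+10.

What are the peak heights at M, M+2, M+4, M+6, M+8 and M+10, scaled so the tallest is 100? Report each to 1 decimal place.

17.9 : 66.8 : 100.0 : 74.8 : 28.0 : 4.2

Each Sb atom is independently Sb-121 (p = 0.5721) or Sb-123 (q = 0.4279); the cluster is the binomial expansion (p + q)^5.
P(M) = 0.5721^5 = 0.061286
P(M+2) = 5 × 0.5721^4 × 0.4279^1 = 0.229192
P(M+4) = 10 × 0.5721^3 × 0.4279^2 = 0.342847
P(M+6) = 10 × 0.5721^2 × 0.4279^3 = 0.256431
P(M+8) = 5 × 0.5721^1 × 0.4279^4 = 0.095898
P(M+10) = 0.4279^5 = 0.014345
The M+4 peak is largest (0.342847); scaling to 100 gives 17.9 : 66.8 : 100.0 : 74.8 : 28.0 : 4.2.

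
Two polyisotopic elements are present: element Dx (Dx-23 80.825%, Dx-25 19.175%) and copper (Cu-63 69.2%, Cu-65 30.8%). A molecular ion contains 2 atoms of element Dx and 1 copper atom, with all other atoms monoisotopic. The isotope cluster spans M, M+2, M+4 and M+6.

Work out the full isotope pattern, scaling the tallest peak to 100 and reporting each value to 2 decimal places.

100.00 : 91.96 : 26.75 : 2.51

Element Dx pattern (n=2): 0.65326806 : 0.30996387 : 0.03676806
Copper pattern (n=1): 0.6920 : 0.3080
Convolve the two distributions (both contribute in 2-u steps):
  M: 0.65326806×0.6920 = 0.452061
  M+2: 0.65326806×0.3080 + 0.30996387×0.6920 = 0.415702
  M+4: 0.30996387×0.3080 + 0.03676806×0.6920 = 0.120912
  M+6: 0.03676806×0.3080 = 0.011325
Scale to base peak (0.452061) = 100: 100.00 : 91.96 : 26.75 : 2.51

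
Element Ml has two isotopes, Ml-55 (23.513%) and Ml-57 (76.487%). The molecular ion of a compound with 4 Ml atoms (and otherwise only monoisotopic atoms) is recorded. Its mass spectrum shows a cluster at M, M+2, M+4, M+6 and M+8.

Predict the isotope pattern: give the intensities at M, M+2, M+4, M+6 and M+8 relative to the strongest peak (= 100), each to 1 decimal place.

Each Ml atom is independently Ml-55 (p = 0.23513) or Ml-57 (q = 0.76487); the cluster is the binomial expansion (p + q)^4.
P(M) = 0.23513^4 = 0.003057
P(M+2) = 4 × 0.23513^3 × 0.76487^1 = 0.039771
P(M+4) = 6 × 0.23513^2 × 0.76487^2 = 0.194063
P(M+6) = 4 × 0.23513^1 × 0.76487^3 = 0.420853
P(M+8) = 0.76487^4 = 0.342256
The M+6 peak is largest (0.420853); scaling to 100 gives 0.7 : 9.5 : 46.1 : 100.0 : 81.3.

0.7 : 9.5 : 46.1 : 100.0 : 81.3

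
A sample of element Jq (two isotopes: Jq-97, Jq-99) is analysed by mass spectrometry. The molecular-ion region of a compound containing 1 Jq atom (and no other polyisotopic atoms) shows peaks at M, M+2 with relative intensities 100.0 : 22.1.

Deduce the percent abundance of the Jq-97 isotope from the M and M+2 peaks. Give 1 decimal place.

Let p = fractional abundance of Jq-97. I(M+2)/I(M) = [C(1,1)·p^0·(1−p)] / p^1 = 1·(1−p)/p = 22.1/100.0 = 0.2210
(1−p)/p = 0.2210/1 = 0.2210  ⇒  p = 1/(1 + 0.2210) = 0.8190
Jq-97: 81.9%, Jq-99: 18.1%.

81.9%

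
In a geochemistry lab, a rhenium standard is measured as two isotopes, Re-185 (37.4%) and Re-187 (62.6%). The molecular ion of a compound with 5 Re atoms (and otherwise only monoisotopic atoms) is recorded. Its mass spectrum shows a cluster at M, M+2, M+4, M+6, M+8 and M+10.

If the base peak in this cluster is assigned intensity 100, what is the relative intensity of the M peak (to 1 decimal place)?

Term probabilities: M 0.0073, M+2 0.0612, M+4 0.2050, M+6 0.3431, M+8 0.2872, M+10 0.0961. Base peak = M+6.
P(M+6) = C(5,3) × 0.374^2 × 0.626^3 = 10 × 0.139876 × 0.24531438 = 0.343136 (base)
P(M) = C(5,0) × 0.374^5 × 0.626^0 = 1 × 0.00731742 × 1.0000 = 0.007317
Relative intensity = 0.007317 / 0.343136 × 100 = 2.1

2.1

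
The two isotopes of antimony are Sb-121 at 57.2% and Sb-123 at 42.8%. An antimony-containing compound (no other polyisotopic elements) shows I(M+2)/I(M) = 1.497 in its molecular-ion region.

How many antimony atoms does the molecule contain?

The M+2/M ratio from n Sb atoms is n · q/p = n · 0.428/0.572.
n = 1.497 × 0.572/0.428 = 2.00 ≈ 2

2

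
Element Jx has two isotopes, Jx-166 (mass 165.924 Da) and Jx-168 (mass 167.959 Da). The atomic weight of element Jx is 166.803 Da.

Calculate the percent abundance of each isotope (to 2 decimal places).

With x = fraction of Jx-166 (so Jx-168 is 1 − x):
165.924·x + 167.959·(1 − x) = 166.803
(165.924 − 167.959)·x = 166.803 − 167.959
x = -1.156 / -2.035 = 0.56806 → 56.81% Jx-166, 43.19% Jx-168.

Jx-166: 56.81%, Jx-168: 43.19%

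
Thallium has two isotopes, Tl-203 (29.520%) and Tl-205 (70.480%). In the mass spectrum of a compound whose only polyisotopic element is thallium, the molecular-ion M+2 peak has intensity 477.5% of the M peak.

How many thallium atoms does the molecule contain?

2

With n Tl atoms, P(M+2)/P(M) = C(n,1)·p^(n−1)q / p^n = n·q/p = n · 0.70480/0.29520.
n = 4.775 × 0.29520/0.70480 = 2.00 ≈ 2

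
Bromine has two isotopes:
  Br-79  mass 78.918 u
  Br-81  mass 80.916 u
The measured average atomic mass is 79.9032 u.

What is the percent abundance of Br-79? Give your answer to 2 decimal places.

Writing the weighted mean with unknown fraction x of Br-79:
78.918·x + 80.916·(1 − x) = 79.9032
(78.918 − 80.916)·x = 79.9032 − 80.916
x = -1.0128 / -1.998 = 0.50691 → 50.69% Br-79, 49.31% Br-81.

50.69%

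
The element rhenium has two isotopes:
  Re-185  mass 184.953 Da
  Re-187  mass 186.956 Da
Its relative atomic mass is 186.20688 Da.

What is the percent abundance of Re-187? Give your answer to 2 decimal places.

62.60%

With x = fraction of Re-185 (so Re-187 is 1 − x):
184.953·x + 186.956·(1 − x) = 186.20688
(184.953 − 186.956)·x = 186.20688 − 186.956
x = -0.74912 / -2.003 = 0.37400 → 37.40% Re-185, 62.60% Re-187.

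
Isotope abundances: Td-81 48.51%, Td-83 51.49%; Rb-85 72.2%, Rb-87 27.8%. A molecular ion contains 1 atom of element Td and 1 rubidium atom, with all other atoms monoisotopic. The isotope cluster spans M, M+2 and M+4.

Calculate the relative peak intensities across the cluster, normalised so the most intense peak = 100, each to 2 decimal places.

Element Td pattern (n=1): 0.4851 : 0.5149
Rubidium pattern (n=1): 0.7220 : 0.2780
Convolve the two distributions (both contribute in 2-u steps):
  M: 0.4851×0.7220 = 0.350242
  M+2: 0.4851×0.2780 + 0.5149×0.7220 = 0.506616
  M+4: 0.5149×0.2780 = 0.143142
Scale to base peak (0.506616) = 100: 69.13 : 100.00 : 28.25

69.13 : 100.00 : 28.25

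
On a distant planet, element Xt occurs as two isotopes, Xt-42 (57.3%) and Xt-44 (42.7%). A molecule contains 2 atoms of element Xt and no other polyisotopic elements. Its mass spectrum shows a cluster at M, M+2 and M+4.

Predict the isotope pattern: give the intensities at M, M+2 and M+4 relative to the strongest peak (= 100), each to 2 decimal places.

The 2 Xt atoms are independent, so intensities follow the terms of (0.573 + 0.427)^2.
P(M) = 0.573^2 = 0.328329
P(M+2) = 2 × 0.573^1 × 0.427^1 = 0.489342
P(M+4) = 0.427^2 = 0.182329
The M+2 peak is largest (0.489342); scaling to 100 gives 67.10 : 100.00 : 37.26.

67.10 : 100.00 : 37.26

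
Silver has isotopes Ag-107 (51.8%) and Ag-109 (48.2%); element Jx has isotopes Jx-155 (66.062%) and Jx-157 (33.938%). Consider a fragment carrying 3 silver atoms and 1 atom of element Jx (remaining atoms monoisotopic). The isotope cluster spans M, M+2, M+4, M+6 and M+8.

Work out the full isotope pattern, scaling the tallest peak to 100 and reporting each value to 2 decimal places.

Silver pattern (n=3): 0.13899183 : 0.3879965 : 0.3610315 : 0.11198017
Element Jx pattern (n=1): 0.66062 : 0.33938
Convolve the two distributions (both contribute in 2-u steps):
  M: 0.13899183×0.66062 = 0.091821
  M+2: 0.13899183×0.33938 + 0.3879965×0.66062 = 0.303489
  M+4: 0.3879965×0.33938 + 0.3610315×0.66062 = 0.370183
  M+6: 0.3610315×0.33938 + 0.11198017×0.66062 = 0.196503
  M+8: 0.11198017×0.33938 = 0.038004
Scale to base peak (0.370183) = 100: 24.80 : 81.98 : 100.00 : 53.08 : 10.27

24.80 : 81.98 : 100.00 : 53.08 : 10.27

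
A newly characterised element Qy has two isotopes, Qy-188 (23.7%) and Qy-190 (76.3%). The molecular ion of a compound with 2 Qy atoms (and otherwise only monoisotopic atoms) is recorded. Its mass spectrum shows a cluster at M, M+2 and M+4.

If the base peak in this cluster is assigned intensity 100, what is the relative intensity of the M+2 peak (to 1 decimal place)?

(0.237 + 0.763)^2 gives M 0.0562, M+2 0.3617, M+4 0.5822; the largest is M+4.
P(M+4) = C(2,2) × 0.237^0 × 0.763^2 = 1 × 1.0000 × 0.582169 = 0.582169 (base)
P(M+2) = C(2,1) × 0.237^1 × 0.763^1 = 2 × 0.2370 × 0.7630 = 0.361662
Relative intensity = 0.361662 / 0.582169 × 100 = 62.1

62.1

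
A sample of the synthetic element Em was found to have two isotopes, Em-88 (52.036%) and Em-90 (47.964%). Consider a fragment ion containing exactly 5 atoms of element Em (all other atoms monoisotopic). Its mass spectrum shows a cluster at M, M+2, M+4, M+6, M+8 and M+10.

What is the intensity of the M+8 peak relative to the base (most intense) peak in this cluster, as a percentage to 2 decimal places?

42.48%

Term probabilities: M 0.0382, M+2 0.1758, M+4 0.3241, M+6 0.2988, M+8 0.1377, M+10 0.0254. Base peak = M+4.
P(M+4) = C(5,2) × 0.52036^3 × 0.47964^2 = 10 × 0.14090023 × 0.23005453 = 0.324147 (base)
P(M+8) = C(5,4) × 0.52036^1 × 0.47964^4 = 5 × 0.52036 × 0.05292509 = 0.137700
Relative intensity = 0.137700 / 0.324147 × 100 = 42.48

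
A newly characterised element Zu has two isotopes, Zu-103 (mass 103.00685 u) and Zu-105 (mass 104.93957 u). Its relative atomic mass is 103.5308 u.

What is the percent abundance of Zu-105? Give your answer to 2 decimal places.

Writing the weighted mean with unknown fraction x of Zu-103:
103.00685·x + 104.93957·(1 − x) = 103.5308
(103.00685 − 104.93957)·x = 103.5308 − 104.93957
x = -1.40877 / -1.93272 = 0.72891 → 72.89% Zu-103, 27.11% Zu-105.

27.11%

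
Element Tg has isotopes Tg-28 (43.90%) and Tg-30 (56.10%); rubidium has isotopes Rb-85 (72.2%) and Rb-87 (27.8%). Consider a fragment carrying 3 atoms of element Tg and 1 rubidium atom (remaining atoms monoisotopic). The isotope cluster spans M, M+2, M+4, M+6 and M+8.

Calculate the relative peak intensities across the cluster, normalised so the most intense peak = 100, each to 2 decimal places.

15.69 : 66.17 : 100.00 : 62.32 : 12.60

Element Tg pattern (n=3): 0.08460452 : 0.32434944 : 0.41448756 : 0.17655848
Rubidium pattern (n=1): 0.7220 : 0.2780
Convolve the two distributions (both contribute in 2-u steps):
  M: 0.08460452×0.7220 = 0.061084
  M+2: 0.08460452×0.2780 + 0.32434944×0.7220 = 0.257700
  M+4: 0.32434944×0.2780 + 0.41448756×0.7220 = 0.389429
  M+6: 0.41448756×0.2780 + 0.17655848×0.7220 = 0.242703
  M+8: 0.17655848×0.2780 = 0.049083
Scale to base peak (0.389429) = 100: 15.69 : 66.17 : 100.00 : 62.32 : 12.60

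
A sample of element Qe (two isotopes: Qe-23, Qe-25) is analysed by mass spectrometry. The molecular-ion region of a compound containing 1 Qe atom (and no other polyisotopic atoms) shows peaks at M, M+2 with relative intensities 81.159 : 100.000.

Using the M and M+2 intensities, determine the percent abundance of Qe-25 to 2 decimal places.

If p is the fraction of Qe that is Qe-23, then I(M+2)/I(M) = [C(1,1)·p^0·(1−p)] / p^1 = 1·(1−p)/p = 100.000/81.159 = 1.2321
(1−p)/p = 1.2321/1 = 1.2321  ⇒  p = 1/(1 + 1.2321) = 0.4480
Qe-23: 44.80%, Qe-25: 55.20%.

55.20%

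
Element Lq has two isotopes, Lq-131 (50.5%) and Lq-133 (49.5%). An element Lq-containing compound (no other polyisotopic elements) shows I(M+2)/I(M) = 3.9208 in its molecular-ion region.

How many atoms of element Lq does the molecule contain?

4

For n independent Lq atoms, I(M+2)/I(M) = n · (abundance Lq-133) / (abundance Lq-131) = n · 0.495/0.505.
n = 3.9208 × 0.505/0.495 = 4.00 ≈ 4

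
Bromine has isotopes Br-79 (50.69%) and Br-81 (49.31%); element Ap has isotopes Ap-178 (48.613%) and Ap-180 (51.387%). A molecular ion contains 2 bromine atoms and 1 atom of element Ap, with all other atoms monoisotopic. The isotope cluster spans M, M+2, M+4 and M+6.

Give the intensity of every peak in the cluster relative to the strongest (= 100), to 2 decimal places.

33.30 : 99.99 : 100.00 : 33.31

Bromine pattern (n=2): 0.25694761 : 0.49990478 : 0.24314761
Element Ap pattern (n=1): 0.48613 : 0.51387
Convolve the two distributions (both contribute in 2-u steps):
  M: 0.25694761×0.48613 = 0.124910
  M+2: 0.25694761×0.51387 + 0.49990478×0.48613 = 0.375056
  M+4: 0.49990478×0.51387 + 0.24314761×0.48613 = 0.375087
  M+6: 0.24314761×0.51387 = 0.124946
Scale to base peak (0.375087) = 100: 33.30 : 99.99 : 100.00 : 33.31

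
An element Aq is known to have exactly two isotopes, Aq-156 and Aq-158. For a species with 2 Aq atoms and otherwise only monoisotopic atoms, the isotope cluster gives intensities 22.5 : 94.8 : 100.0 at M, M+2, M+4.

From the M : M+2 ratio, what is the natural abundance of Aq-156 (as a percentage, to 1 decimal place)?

Let p = fractional abundance of Aq-156. I(M+2)/I(M) = [C(2,1)·p^1·(1−p)] / p^2 = 2·(1−p)/p = 94.8/22.5 = 4.2133
(1−p)/p = 4.2133/2 = 2.1067  ⇒  p = 1/(1 + 2.1067) = 0.3219
Aq-156: 32.2%, Aq-158: 67.8%.

32.2%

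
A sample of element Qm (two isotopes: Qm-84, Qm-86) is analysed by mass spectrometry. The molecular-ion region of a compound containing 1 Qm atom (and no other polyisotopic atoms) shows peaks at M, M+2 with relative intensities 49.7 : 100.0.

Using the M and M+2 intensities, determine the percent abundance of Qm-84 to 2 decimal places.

33.20%

If p is the fraction of Qm that is Qm-84, then I(M+2)/I(M) = [C(1,1)·p^0·(1−p)] / p^1 = 1·(1−p)/p = 100.0/49.7 = 2.0121
(1−p)/p = 2.0121/1 = 2.0121  ⇒  p = 1/(1 + 2.0121) = 0.3320
Qm-84: 33.20%, Qm-86: 66.80%.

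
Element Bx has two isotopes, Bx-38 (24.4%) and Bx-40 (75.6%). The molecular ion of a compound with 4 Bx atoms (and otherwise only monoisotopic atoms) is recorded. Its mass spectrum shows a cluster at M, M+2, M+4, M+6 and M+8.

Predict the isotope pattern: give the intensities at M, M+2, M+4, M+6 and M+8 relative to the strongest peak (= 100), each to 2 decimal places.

The 4 Bx atoms are independent, so intensities follow the terms of (0.244 + 0.756)^4.
P(M) = 0.244^4 = 0.003545
P(M+2) = 4 × 0.244^3 × 0.756^1 = 0.043929
P(M+4) = 6 × 0.244^2 × 0.756^2 = 0.204162
P(M+6) = 4 × 0.244^1 × 0.756^3 = 0.421711
P(M+8) = 0.756^4 = 0.326653
The M+6 peak is largest (0.421711); scaling to 100 gives 0.84 : 10.42 : 48.41 : 100.00 : 77.46.

0.84 : 10.42 : 48.41 : 100.00 : 77.46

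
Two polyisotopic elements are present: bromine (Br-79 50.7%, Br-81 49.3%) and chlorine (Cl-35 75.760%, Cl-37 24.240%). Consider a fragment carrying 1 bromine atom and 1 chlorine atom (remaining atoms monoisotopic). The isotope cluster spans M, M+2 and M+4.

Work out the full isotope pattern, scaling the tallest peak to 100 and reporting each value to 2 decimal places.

Bromine pattern (n=1): 0.5070 : 0.4930
Chlorine pattern (n=1): 0.7576 : 0.2424
Convolve the two distributions (both contribute in 2-u steps):
  M: 0.5070×0.7576 = 0.384103
  M+2: 0.5070×0.2424 + 0.4930×0.7576 = 0.496394
  M+4: 0.4930×0.2424 = 0.119503
Scale to base peak (0.496394) = 100: 77.38 : 100.00 : 24.07

77.38 : 100.00 : 24.07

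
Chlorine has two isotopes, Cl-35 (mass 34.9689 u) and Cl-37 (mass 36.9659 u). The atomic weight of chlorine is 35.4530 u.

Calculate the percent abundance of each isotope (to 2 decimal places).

Cl-35: 75.76%, Cl-37: 24.24%

Writing the weighted mean with unknown fraction x of Cl-35:
34.9689·x + 36.9659·(1 − x) = 35.4530
(34.9689 − 36.9659)·x = 35.4530 − 36.9659
x = -1.5129 / -1.9970 = 0.75759 → 75.76% Cl-35, 24.24% Cl-37.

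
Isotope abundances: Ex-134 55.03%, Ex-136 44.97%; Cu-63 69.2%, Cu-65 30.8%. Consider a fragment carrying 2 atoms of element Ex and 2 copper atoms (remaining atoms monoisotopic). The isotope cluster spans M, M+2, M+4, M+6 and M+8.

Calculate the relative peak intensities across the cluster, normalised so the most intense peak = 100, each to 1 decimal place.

39.6 : 100.0 : 91.9 : 36.4 : 5.2

Element Ex pattern (n=2): 0.30283009 : 0.49493982 : 0.20223009
Copper pattern (n=2): 0.478864 : 0.426272 : 0.094864
Convolve the two distributions (both contribute in 2-u steps):
  M: 0.30283009×0.478864 = 0.145014
  M+2: 0.30283009×0.426272 + 0.49493982×0.478864 = 0.366097
  M+4: 0.30283009×0.094864 + 0.49493982×0.426272 + 0.20223009×0.478864 = 0.336547
  M+6: 0.49493982×0.094864 + 0.20223009×0.426272 = 0.133157
  M+8: 0.20223009×0.094864 = 0.019184
Scale to base peak (0.366097) = 100: 39.6 : 100.0 : 91.9 : 36.4 : 5.2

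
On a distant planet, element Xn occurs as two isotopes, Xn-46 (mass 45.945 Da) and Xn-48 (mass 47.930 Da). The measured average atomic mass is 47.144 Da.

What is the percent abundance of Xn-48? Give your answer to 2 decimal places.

With x = fraction of Xn-46 (so Xn-48 is 1 − x):
45.945·x + 47.930·(1 − x) = 47.144
(45.945 − 47.930)·x = 47.144 − 47.930
x = -0.786 / -1.985 = 0.39597 → 39.60% Xn-46, 60.40% Xn-48.

60.40%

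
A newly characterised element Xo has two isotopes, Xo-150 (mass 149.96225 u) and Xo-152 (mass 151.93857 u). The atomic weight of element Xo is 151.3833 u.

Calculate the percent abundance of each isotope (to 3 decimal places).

Xo-150: 28.096%, Xo-152: 71.904%

With x = fraction of Xo-150 (so Xo-152 is 1 − x):
149.96225·x + 151.93857·(1 − x) = 151.3833
(149.96225 − 151.93857)·x = 151.3833 − 151.93857
x = -0.55527 / -1.97632 = 0.28096 → 28.096% Xo-150, 71.904% Xo-152.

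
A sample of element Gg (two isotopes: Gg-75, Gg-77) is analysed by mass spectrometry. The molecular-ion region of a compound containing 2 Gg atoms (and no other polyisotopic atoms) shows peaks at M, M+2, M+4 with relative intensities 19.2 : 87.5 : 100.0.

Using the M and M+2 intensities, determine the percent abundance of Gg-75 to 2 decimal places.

30.50%

Write p for the Gg-75 fraction. I(M+2)/I(M) = [C(2,1)·p^1·(1−p)] / p^2 = 2·(1−p)/p = 87.5/19.2 = 4.5573
(1−p)/p = 4.5573/2 = 2.2786  ⇒  p = 1/(1 + 2.2786) = 0.3050
Gg-75: 30.50%, Gg-77: 69.50%.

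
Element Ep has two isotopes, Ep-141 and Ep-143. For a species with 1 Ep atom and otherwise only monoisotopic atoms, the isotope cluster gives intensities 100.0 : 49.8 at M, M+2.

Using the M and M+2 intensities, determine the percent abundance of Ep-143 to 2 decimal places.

33.24%

If p is the fraction of Ep that is Ep-141, then I(M+2)/I(M) = [C(1,1)·p^0·(1−p)] / p^1 = 1·(1−p)/p = 49.8/100.0 = 0.4980
(1−p)/p = 0.4980/1 = 0.4980  ⇒  p = 1/(1 + 0.4980) = 0.6676
Ep-141: 66.76%, Ep-143: 33.24%.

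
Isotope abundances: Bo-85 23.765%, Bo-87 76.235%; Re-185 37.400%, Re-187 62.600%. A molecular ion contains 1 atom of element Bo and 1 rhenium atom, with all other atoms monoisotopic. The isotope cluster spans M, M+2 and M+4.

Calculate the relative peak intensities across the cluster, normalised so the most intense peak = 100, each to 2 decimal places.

18.62 : 90.92 : 100.00

Element Bo pattern (n=1): 0.23765 : 0.76235
Rhenium pattern (n=1): 0.3740 : 0.6260
Convolve the two distributions (both contribute in 2-u steps):
  M: 0.23765×0.3740 = 0.088881
  M+2: 0.23765×0.6260 + 0.76235×0.3740 = 0.433888
  M+4: 0.76235×0.6260 = 0.477231
Scale to base peak (0.477231) = 100: 18.62 : 90.92 : 100.00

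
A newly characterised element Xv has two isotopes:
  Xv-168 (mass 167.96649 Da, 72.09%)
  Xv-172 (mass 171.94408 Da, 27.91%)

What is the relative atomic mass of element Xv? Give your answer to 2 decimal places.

169.08 Da

Average mass = Σ (abundance × isotope mass) = 0.7209 × 167.96649 + 0.2791 × 171.94408
= 121.087043 + 47.989593 = 169.076636 Da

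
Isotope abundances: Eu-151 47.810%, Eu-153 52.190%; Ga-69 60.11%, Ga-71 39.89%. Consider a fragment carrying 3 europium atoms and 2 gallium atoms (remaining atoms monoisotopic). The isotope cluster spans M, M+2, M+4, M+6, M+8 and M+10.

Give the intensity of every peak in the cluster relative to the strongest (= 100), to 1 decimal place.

12.0 : 55.0 : 100.0 : 89.5 : 39.5 : 6.9

Europium pattern (n=3): 0.10928391 : 0.3578871 : 0.39067407 : 0.14215492
Gallium pattern (n=2): 0.36132121 : 0.47955758 : 0.15912121
Convolve the two distributions (both contribute in 2-u steps):
  M: 0.10928391×0.36132121 = 0.039487
  M+2: 0.10928391×0.47955758 + 0.3578871×0.36132121 = 0.181720
  M+4: 0.10928391×0.15912121 + 0.3578871×0.47955758 + 0.39067407×0.36132121 = 0.330176
  M+6: 0.3578871×0.15912121 + 0.39067407×0.47955758 + 0.14215492×0.36132121 = 0.295662
  M+8: 0.39067407×0.15912121 + 0.14215492×0.47955758 = 0.130336
  M+10: 0.14215492×0.15912121 = 0.022620
Scale to base peak (0.330176) = 100: 12.0 : 55.0 : 100.0 : 89.5 : 39.5 : 6.9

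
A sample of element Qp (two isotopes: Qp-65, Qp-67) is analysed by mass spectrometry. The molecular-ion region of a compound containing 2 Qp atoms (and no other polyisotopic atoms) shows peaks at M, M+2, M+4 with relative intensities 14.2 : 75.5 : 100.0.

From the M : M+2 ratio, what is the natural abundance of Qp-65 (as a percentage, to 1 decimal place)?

Write p for the Qp-65 fraction. I(M+2)/I(M) = [C(2,1)·p^1·(1−p)] / p^2 = 2·(1−p)/p = 75.5/14.2 = 5.3169
(1−p)/p = 5.3169/2 = 2.6585  ⇒  p = 1/(1 + 2.6585) = 0.2733
Qp-65: 27.3%, Qp-67: 72.7%.

27.3%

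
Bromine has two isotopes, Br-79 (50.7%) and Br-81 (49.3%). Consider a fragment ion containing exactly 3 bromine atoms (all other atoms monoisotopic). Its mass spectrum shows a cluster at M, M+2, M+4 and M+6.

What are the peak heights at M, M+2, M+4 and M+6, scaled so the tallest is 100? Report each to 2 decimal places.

Each Br atom is independently Br-79 (p = 0.507) or Br-81 (q = 0.493); the cluster is the binomial expansion (p + q)^3.
P(M) = 0.507^3 = 0.130324
P(M+2) = 3 × 0.507^2 × 0.493^1 = 0.380175
P(M+4) = 3 × 0.507^1 × 0.493^2 = 0.369678
P(M+6) = 0.493^3 = 0.119823
The M+2 peak is largest (0.380175); scaling to 100 gives 34.28 : 100.00 : 97.24 : 31.52.

34.28 : 100.00 : 97.24 : 31.52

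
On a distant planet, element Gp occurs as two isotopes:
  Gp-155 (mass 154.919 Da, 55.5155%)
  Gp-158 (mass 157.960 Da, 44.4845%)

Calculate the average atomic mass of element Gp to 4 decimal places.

Ar = Σ fᵢ·mᵢ = 0.555155 × 154.919 + 0.444845 × 157.960
= 86.00406 + 70.26772 = 156.27178 Da

156.2718 Da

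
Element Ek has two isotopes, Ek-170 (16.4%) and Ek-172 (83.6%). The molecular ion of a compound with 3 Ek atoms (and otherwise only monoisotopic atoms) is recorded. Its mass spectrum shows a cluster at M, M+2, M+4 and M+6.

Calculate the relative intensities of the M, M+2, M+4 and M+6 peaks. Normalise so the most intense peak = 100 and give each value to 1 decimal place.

0.8 : 11.5 : 58.9 : 100.0

The 3 Ek atoms are independent, so intensities follow the terms of (0.164 + 0.836)^3.
P(M) = 0.164^3 = 0.004411
P(M+2) = 3 × 0.164^2 × 0.836^1 = 0.067455
P(M+4) = 3 × 0.164^1 × 0.836^2 = 0.343857
P(M+6) = 0.836^3 = 0.584277
The M+6 peak is largest (0.584277); scaling to 100 gives 0.8 : 11.5 : 58.9 : 100.0.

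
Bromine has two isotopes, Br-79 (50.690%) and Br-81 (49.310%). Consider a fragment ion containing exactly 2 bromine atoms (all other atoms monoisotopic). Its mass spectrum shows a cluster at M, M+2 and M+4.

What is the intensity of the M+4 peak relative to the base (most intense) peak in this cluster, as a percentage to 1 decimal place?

48.6%

(0.50690 + 0.49310)^2 gives M 0.2569, M+2 0.4999, M+4 0.2431; the largest is M+2.
P(M+2) = C(2,1) × 0.50690^1 × 0.49310^1 = 2 × 0.5069 × 0.4931 = 0.499905 (base)
P(M+4) = C(2,2) × 0.50690^0 × 0.49310^2 = 1 × 1.0000 × 0.24314761 = 0.243148
Relative intensity = 0.243148 / 0.499905 × 100 = 48.6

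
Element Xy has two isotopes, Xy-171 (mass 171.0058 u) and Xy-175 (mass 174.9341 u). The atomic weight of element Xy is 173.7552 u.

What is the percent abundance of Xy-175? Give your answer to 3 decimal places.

Let x be the fractional abundance of Xy-171; then Xy-175 has abundance 1 − x.
171.0058·x + 174.9341·(1 − x) = 173.7552
(171.0058 − 174.9341)·x = 173.7552 − 174.9341
x = -1.1789 / -3.9283 = 0.30010 → 30.010% Xy-171, 69.990% Xy-175.

69.990%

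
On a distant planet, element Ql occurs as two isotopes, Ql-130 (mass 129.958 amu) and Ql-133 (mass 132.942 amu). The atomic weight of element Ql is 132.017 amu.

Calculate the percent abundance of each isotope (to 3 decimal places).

With x = fraction of Ql-130 (so Ql-133 is 1 − x):
129.958·x + 132.942·(1 − x) = 132.017
(129.958 − 132.942)·x = 132.017 − 132.942
x = -0.925 / -2.984 = 0.30999 → 30.999% Ql-130, 69.001% Ql-133.

Ql-130: 30.999%, Ql-133: 69.001%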